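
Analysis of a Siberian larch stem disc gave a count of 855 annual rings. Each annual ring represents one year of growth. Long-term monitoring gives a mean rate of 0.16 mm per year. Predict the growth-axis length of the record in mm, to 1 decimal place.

136.8 mm

855 years of growth are recorded.
855 years at 0.16 mm/year gives 0.16 × 855 = 136.8 mm.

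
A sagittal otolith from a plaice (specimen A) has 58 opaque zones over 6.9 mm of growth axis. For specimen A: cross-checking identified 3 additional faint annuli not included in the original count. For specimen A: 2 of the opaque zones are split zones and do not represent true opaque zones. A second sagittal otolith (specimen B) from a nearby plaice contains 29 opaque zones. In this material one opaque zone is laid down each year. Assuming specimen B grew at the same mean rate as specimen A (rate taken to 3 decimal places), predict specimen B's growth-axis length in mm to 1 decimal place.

3.4 mm

Specimen A: after corrections the count is 58 − 2 + 3 = 59 opaque zones.
A: Mean rate = 6.9 mm / 59 years ≈ 0.117 mm/yr.
For B, 0.117 mm/year × 29 years = 3.4 mm.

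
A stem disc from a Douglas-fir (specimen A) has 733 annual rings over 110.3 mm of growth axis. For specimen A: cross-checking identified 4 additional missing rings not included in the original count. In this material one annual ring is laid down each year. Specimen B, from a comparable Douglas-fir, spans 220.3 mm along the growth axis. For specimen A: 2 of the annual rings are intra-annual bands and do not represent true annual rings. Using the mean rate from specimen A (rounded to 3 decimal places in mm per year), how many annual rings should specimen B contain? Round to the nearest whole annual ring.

Specimen A: after corrections the count is 733 − 2 + 4 = 735 annual rings.
A: Extension rate ≈ 110.3 / 735 = 0.150 mm/yr.
B spans 220.3 / 0.150 = 1468.67 years ≈ 1469 annual rings.

1469 annual rings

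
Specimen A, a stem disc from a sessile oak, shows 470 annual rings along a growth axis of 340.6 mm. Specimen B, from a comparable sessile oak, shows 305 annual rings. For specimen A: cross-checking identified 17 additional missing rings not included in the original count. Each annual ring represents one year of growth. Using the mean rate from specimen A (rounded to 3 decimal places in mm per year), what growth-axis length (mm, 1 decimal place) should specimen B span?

213.2 mm

Specimen A: after corrections the count is 470 + 17 = 487 annual rings.
A: Extension rate ≈ 340.6 / 487 = 0.699 mm per year.
For B, 0.699 mm/year × 305 years = 213.2 mm.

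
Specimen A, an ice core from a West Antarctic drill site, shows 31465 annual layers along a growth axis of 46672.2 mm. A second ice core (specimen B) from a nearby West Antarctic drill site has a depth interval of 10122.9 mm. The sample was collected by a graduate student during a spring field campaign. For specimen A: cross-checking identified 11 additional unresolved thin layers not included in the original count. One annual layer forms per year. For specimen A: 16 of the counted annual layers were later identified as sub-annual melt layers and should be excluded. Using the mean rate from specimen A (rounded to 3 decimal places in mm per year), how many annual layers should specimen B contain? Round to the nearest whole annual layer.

Specimen A: adjusted count: 31465 − 16 + 11 = 31460 annual layers.
A: Mean rate = 46672.2 mm / 31460 years ≈ 1.484 mm per year.
For B, 10122.9 / 1.484 = 6821.36 years ≈ 6821 annual layers.

6821 annual layers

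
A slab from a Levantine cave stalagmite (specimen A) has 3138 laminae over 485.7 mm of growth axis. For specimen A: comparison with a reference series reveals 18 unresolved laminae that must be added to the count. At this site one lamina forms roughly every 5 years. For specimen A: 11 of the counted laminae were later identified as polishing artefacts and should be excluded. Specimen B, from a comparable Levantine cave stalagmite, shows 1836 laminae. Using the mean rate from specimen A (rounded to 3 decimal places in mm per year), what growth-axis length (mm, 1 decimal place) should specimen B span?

284.6 mm

Specimen A: adjusted count: 3138 − 11 + 18 = 3145 laminae.
Specimen A: multiplying by 5 years per lamina: 3145 × 5 = 15725 years.
A: Mean rate = 485.7 mm / 15725 years ≈ 0.031 mm/yr.
Specimen B: at 5 years per lamina, 1836 × 5 = 9180 years. Length of B = 0.031 × 9180 = 284.6 mm.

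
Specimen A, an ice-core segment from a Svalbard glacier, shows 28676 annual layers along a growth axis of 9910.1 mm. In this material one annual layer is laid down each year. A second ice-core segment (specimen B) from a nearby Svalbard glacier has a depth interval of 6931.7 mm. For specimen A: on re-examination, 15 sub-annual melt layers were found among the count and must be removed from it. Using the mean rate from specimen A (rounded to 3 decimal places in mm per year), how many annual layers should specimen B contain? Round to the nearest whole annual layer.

Specimen A: correcting the raw count gives 28676 − 15 = 28661 true annual layers.
A: Mean rate = 9910.1 mm / 28661 years ≈ 0.346 mm per year.
For B, 6931.7 / 0.346 = 20033.82 years ≈ 20034 annual layers.

20034 annual layers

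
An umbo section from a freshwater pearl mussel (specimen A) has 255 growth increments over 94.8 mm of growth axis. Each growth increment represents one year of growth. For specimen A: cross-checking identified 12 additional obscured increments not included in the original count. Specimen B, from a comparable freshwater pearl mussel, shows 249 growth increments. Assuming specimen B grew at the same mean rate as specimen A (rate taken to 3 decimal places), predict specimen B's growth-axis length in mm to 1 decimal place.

Specimen A: after corrections the count is 255 + 12 = 267 growth increments.
A: Mean rate = 94.8 mm / 267 years ≈ 0.355 mm per year.
Length of B = 0.355 × 249 = 88.4 mm.

88.4 mm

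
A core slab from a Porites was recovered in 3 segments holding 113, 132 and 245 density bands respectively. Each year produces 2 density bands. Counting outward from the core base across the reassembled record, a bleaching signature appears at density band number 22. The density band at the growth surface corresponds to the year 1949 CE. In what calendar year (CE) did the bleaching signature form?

1715 CE

Total density bands = 113 + 132 + 245 = 490.
The bleaching signature sits at density band 22 from the core base, so 490 − 22 = 468 density bands formed after it.
With 2 density bands per year, 468 / 2 = 234 years.
1949 − 234 = 1715 CE.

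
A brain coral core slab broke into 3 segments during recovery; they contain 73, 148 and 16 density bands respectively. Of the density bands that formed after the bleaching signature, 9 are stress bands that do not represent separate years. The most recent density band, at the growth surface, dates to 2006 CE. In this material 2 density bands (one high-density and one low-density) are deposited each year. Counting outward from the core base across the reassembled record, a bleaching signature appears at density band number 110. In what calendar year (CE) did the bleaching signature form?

1947 CE

Total density bands = 73 + 148 + 16 = 237.
The bleaching signature sits at density band 110 from the core base, so 237 − 110 = 127 density bands formed after it.
127 − 9 false = 118 true density bands after the bleaching signature.
With 2 density bands per year, 118 / 2 = 59 years.
The density band at the growth surface is 2006 CE, so the bleaching signature dates to 2006 − 59 = 1947 CE.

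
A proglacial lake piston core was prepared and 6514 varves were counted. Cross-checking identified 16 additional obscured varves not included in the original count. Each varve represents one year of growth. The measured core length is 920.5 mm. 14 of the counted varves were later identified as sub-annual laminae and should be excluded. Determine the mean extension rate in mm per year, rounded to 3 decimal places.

0.141 mm per year

Correcting the raw count gives 6514 − 14 + 16 = 6516 true varves.
Mean rate = 920.5 mm / 6516 years ≈ 0.141 mm per year.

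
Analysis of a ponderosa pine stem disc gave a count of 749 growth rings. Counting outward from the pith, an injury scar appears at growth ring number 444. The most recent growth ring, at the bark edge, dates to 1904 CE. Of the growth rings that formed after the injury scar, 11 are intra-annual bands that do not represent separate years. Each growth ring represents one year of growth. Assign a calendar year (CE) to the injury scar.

1610 CE

Between growth ring 444 and the bark edge there are 749 − 444 = 305 growth rings.
Removing the 11 false growth rings leaves 305 − 11 = 294 true growth rings beyond the injury scar.
1904 − 294 = 1610 CE.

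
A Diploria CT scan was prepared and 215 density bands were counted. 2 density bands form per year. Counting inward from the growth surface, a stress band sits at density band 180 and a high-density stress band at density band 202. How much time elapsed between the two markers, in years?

11 yr

Separation: 202 − 180 = 22 density bands.
With 2 density bands per year, 22 / 2 = 11 years.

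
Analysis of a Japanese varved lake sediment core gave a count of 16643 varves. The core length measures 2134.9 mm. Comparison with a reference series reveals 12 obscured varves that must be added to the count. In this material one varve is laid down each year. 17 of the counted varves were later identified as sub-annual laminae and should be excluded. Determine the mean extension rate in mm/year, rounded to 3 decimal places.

After corrections the count is 16643 − 17 + 12 = 16638 varves.
Mean rate = 2134.9 mm / 16638 years ≈ 0.128 mm/year.

0.128 mm/year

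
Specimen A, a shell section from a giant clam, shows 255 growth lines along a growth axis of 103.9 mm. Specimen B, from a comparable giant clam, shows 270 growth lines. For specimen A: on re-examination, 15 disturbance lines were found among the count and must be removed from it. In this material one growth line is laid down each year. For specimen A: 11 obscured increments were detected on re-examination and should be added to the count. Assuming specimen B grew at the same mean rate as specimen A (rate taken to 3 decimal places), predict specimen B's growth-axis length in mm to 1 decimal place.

111.8 mm

Specimen A: after corrections the count is 255 − 15 + 11 = 251 growth lines.
A: 103.9 mm over 251 years gives 103.9 / 251 ≈ 0.414 mm/yr.
Length of B = 0.414 × 270 = 111.8 mm.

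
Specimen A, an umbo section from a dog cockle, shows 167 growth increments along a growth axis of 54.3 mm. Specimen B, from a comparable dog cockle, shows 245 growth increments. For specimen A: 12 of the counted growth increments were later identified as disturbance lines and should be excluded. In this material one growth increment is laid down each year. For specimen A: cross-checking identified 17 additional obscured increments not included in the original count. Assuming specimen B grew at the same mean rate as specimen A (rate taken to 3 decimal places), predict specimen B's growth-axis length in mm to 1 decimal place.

77.4 mm

Specimen A: true growth increment count = 167 − 12 + 17 = 172.
A: Extension rate ≈ 54.3 / 172 = 0.316 mm per year.
B's length ≈ 0.316 × 245 = 77.4 mm.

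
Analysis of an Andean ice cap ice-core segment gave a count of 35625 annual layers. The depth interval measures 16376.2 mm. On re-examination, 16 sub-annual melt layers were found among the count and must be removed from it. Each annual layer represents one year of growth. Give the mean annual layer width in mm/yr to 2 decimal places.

After corrections the count is 35625 − 16 = 35609 annual layers.
Extension rate ≈ 16376.2 / 35609 = 0.46 mm/yr.

0.46 mm/yr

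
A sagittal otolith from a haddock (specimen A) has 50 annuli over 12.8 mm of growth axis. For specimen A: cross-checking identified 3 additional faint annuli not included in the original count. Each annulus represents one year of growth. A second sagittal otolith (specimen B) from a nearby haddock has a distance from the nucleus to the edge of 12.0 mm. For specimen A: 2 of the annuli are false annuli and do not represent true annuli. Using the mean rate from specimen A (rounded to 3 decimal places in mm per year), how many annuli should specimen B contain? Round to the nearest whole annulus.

Specimen A: true annulus count = 50 − 2 + 3 = 51.
A: Extension rate ≈ 12.8 / 51 = 0.251 mm/yr.
B spans 12.0 / 0.251 = 47.81 years ≈ 48 annuli.

48 annuli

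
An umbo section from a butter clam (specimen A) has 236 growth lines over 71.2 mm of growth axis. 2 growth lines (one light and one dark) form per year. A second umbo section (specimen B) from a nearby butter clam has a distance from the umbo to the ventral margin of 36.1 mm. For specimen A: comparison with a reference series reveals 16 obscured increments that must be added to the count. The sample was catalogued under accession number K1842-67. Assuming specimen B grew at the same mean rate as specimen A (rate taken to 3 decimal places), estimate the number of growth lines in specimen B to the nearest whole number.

128 growth lines

Specimen A: true growth line count = 236 + 16 = 252.
Specimen A: 252 growth lines at 2 per year is 252 / 2 = 126 years.
A: 71.2 mm over 126 years gives 71.2 / 126 ≈ 0.565 mm per year.
For B, 36.1 / 0.565 = 63.89 years; at 2 growth lines per year that is 63.89 × 2 ≈ 128 growth lines.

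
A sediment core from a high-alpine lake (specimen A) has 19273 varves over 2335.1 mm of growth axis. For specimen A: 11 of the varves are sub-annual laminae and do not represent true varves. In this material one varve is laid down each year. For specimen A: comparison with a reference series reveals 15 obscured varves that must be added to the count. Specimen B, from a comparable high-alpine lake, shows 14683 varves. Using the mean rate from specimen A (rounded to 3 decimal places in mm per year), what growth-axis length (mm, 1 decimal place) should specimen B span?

1776.6 mm

Specimen A: after corrections the count is 19273 − 11 + 15 = 19277 varves.
A: Mean rate = 2335.1 mm / 19277 years ≈ 0.121 mm/year.
B's length ≈ 0.121 × 14683 = 1776.6 mm.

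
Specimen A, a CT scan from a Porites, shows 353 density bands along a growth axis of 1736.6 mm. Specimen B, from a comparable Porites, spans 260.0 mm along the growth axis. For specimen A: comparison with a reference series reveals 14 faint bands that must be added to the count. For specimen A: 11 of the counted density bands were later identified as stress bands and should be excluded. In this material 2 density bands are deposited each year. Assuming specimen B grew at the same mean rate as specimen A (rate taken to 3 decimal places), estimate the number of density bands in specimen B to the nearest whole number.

Specimen A: true density band count = 353 − 11 + 14 = 356.
Specimen A: 356 density bands at 2 per year is 356 / 2 = 178 years.
A: Mean rate = 1736.6 mm / 178 years ≈ 9.756 mm per year.
For B, 260.0 / 9.756 = 26.65 years; at 2 density bands per year that is 26.65 × 2 ≈ 53 density bands.

53 density bands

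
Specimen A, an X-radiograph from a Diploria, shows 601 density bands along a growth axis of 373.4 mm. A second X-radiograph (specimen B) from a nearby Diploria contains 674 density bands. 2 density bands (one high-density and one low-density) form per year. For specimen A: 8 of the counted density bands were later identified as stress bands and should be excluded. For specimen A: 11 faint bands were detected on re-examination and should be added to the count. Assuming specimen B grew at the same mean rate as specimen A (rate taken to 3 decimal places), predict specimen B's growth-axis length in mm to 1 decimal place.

416.5 mm

Specimen A: true density band count = 601 − 8 + 11 = 604.
Specimen A: with 2 density bands per year, 604 / 2 = 302 years.
A: 373.4 mm over 302 years gives 373.4 / 302 ≈ 1.236 mm/yr.
Specimen B: dividing by 2 density bands per year: 674 / 2 = 337 years. Length of B = 1.236 × 337 = 416.5 mm.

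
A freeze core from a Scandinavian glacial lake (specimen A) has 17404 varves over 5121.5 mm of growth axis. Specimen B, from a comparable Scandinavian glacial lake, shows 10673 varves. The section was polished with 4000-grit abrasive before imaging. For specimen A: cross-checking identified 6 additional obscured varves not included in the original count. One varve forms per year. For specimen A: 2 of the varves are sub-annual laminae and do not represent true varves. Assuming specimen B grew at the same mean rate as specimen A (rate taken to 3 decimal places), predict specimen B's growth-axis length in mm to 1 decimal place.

3137.9 mm

Specimen A: correcting the raw count gives 17404 − 2 + 6 = 17408 true varves.
A: Extension rate ≈ 5121.5 / 17408 = 0.294 mm/yr.
For B, 0.294 mm/year × 10673 years = 3137.9 mm.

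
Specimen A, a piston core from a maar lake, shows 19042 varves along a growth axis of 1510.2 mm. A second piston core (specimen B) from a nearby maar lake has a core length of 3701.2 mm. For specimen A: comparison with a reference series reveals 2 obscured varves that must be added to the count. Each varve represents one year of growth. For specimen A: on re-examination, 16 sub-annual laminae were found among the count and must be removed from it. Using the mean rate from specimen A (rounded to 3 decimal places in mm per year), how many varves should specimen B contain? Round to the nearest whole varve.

46851 varves

Specimen A: after corrections the count is 19042 − 16 + 2 = 19028 varves.
A: Extension rate ≈ 1510.2 / 19028 = 0.079 mm per year.
For B, 3701.2 / 0.079 = 46850.63 years ≈ 46851 varves.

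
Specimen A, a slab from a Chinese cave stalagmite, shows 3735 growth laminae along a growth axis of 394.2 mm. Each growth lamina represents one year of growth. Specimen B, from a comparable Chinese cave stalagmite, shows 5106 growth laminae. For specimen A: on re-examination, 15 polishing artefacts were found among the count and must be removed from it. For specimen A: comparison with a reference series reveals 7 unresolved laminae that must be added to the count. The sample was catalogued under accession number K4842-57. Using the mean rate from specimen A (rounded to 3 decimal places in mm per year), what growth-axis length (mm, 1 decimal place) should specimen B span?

541.2 mm

Specimen A: after corrections the count is 3735 − 15 + 7 = 3727 growth laminae.
A: 394.2 mm over 3727 years gives 394.2 / 3727 ≈ 0.106 mm per year.
Length of B = 0.106 × 5106 = 541.2 mm.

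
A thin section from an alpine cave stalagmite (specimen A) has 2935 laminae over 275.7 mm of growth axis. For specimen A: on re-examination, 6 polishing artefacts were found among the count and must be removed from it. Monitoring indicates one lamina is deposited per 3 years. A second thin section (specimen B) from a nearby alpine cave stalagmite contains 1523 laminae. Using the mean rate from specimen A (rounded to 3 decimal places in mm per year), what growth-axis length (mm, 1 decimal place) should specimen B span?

141.6 mm

Specimen A: true lamina count = 2935 − 6 = 2929.
Specimen A: at 3 years per lamina, 2929 × 3 = 8787 years.
A: Mean rate = 275.7 mm / 8787 years ≈ 0.031 mm/year.
Specimen B: at 3 years per lamina, 1523 × 3 = 4569 years. For B, 0.031 mm/year × 4569 years = 141.6 mm.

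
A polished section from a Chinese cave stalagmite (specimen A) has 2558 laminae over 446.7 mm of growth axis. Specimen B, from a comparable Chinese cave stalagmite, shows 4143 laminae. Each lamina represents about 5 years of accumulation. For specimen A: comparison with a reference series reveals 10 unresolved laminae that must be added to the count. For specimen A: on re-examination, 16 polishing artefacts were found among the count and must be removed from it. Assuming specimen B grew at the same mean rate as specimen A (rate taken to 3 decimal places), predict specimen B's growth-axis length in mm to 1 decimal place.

725.0 mm

Specimen A: true lamina count = 2558 − 16 + 10 = 2552.
Specimen A: at 5 years per lamina, 2552 × 5 = 12760 years.
A: Extension rate ≈ 446.7 / 12760 = 0.035 mm/yr.
Specimen B: at 5 years per lamina, 4143 × 5 = 20715 years. Length of B = 0.035 × 20715 = 725.0 mm.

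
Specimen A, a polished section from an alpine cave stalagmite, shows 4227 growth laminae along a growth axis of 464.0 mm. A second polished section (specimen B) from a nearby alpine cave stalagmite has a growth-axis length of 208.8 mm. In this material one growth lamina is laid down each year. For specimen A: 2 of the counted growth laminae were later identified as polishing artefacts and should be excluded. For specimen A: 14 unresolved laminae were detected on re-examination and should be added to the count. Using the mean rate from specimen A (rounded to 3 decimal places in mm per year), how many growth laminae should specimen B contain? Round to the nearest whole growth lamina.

Specimen A: adjusted count: 4227 − 2 + 14 = 4239 growth laminae.
A: Extension rate ≈ 464.0 / 4239 = 0.109 mm/year.
For B, 208.8 / 0.109 = 1915.60 years ≈ 1916 growth laminae.

1916 growth laminae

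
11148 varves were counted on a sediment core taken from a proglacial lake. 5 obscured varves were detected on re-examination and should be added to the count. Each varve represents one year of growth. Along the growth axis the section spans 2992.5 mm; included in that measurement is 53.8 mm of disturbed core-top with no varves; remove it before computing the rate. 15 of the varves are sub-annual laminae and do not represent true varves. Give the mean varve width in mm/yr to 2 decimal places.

Adjusted count: 11148 − 15 + 5 = 11138 varves.
Removing the 53.8 mm offcut leaves 2992.5 − 53.8 = 2938.7 mm.
Mean rate = 2938.7 mm / 11138 years ≈ 0.26 mm/yr.

0.26 mm/yr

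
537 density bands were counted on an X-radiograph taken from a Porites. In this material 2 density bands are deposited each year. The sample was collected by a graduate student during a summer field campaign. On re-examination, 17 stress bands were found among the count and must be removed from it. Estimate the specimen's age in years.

True density band count = 537 − 17 = 520.
Dividing by 2 density bands per year: 520 / 2 = 260 years.

260 years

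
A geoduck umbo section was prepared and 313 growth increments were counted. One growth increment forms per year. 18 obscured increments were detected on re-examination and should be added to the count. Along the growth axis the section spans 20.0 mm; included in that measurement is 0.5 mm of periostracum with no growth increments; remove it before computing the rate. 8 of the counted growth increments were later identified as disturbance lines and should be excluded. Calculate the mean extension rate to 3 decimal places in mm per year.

True growth increment count = 313 − 8 + 18 = 323.
Net length = 20.0 − 0.5 = 19.5 mm.
Extension rate ≈ 19.5 / 323 = 0.060 mm per year.

0.060 mm per year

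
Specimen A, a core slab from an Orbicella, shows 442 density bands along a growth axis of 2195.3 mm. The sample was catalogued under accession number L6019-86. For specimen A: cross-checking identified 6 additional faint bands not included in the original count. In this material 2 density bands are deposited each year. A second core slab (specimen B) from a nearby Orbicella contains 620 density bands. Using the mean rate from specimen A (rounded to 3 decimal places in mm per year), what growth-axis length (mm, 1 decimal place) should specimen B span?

3038.0 mm

Specimen A: adjusted count: 442 + 6 = 448 density bands.
Specimen A: dividing by 2 density bands per year: 448 / 2 = 224 years.
A: 2195.3 mm over 224 years gives 2195.3 / 224 ≈ 9.800 mm per year.
Specimen B: with 2 density bands per year, 620 / 2 = 310 years. Length of B = 9.800 × 310 = 3038.0 mm.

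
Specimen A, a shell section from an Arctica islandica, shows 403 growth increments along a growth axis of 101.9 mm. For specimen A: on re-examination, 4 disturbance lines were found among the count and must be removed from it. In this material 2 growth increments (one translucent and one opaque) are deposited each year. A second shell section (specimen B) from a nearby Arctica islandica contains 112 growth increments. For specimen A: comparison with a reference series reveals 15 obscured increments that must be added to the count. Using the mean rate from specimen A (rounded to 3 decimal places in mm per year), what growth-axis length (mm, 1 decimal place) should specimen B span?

Specimen A: adjusted count: 403 − 4 + 15 = 414 growth increments.
Specimen A: dividing by 2 growth increments per year: 414 / 2 = 207 years.
A: 101.9 mm over 207 years gives 101.9 / 207 ≈ 0.492 mm per year.
Specimen B: dividing by 2 growth increments per year: 112 / 2 = 56 years. B's length ≈ 0.492 × 56 = 27.6 mm.

27.6 mm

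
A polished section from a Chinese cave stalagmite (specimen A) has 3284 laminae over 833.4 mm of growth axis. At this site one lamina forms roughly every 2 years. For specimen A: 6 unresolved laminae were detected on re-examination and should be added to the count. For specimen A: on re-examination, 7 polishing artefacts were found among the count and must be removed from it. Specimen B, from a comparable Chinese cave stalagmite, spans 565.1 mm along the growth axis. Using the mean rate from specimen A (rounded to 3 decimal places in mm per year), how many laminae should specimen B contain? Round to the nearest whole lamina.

Specimen A: true lamina count = 3284 − 7 + 6 = 3283.
Specimen A: 3283 laminae at 2 years each span 3283 × 2 = 6566 years.
A: Extension rate ≈ 833.4 / 6566 = 0.127 mm per year.
Specimen B: 565.1 mm / 0.127 mm per year = 4449.61 years; at 2 years per lamina that is 4449.61 / 2 ≈ 2225 laminae.

2225 laminae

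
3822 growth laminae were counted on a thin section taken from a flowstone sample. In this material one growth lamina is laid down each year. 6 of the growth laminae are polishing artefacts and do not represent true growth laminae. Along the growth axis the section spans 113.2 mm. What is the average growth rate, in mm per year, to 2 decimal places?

0.03 mm per year

After corrections the count is 3822 − 6 = 3816 growth laminae.
Mean rate = 113.2 mm / 3816 years ≈ 0.03 mm per year.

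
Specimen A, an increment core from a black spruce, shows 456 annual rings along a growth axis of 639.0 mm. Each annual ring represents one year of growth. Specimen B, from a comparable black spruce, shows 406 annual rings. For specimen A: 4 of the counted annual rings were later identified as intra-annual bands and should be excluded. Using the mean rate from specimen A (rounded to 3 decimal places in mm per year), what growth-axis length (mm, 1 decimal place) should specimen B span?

574.1 mm

Specimen A: correcting the raw count gives 456 − 4 = 452 true annual rings.
A: Mean rate = 639.0 mm / 452 years ≈ 1.414 mm/yr.
Length of B = 1.414 × 406 = 574.1 mm.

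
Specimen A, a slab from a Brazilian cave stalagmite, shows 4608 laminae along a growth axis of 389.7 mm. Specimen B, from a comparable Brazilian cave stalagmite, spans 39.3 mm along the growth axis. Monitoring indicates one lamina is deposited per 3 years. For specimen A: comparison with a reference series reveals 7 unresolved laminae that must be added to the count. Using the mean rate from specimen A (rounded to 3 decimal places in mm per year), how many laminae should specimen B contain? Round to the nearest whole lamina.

468 laminae

Specimen A: after corrections the count is 4608 + 7 = 4615 laminae.
Specimen A: 4615 laminae at 3 years each span 4615 × 3 = 13845 years.
A: Mean rate = 389.7 mm / 13845 years ≈ 0.028 mm/yr.
B spans 39.3 / 0.028 = 1403.57 years; at 3 years per lamina that is 1403.57 / 3 ≈ 468 laminae.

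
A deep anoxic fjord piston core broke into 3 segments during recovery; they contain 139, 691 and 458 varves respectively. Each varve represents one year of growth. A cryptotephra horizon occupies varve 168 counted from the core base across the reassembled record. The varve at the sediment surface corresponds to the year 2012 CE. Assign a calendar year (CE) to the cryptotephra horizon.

892 CE

Total varves = 139 + 691 + 458 = 1288.
The cryptotephra horizon sits at varve 168 from the core base, so 1288 − 168 = 1120 varves formed after it.
The varve at the sediment surface is 2012 CE, so the cryptotephra horizon dates to 2012 − 1120 = 892 CE.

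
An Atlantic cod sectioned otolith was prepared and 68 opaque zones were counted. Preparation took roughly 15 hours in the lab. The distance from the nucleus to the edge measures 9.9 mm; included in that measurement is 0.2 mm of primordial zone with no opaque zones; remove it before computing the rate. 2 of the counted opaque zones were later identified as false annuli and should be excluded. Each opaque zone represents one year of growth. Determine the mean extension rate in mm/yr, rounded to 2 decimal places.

0.15 mm/yr

Adjusted count: 68 − 2 = 66 opaque zones.
Net length = 9.9 − 0.2 = 9.7 mm.
Mean rate = 9.7 mm / 66 years ≈ 0.15 mm/yr.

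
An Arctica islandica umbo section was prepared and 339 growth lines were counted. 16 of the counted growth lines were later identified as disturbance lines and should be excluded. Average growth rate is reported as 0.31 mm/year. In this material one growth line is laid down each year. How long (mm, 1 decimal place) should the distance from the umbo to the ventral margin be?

True growth line count = 339 − 16 = 323.
323 years at 0.31 mm/year gives 0.31 × 323 = 100.1 mm.

100.1 mm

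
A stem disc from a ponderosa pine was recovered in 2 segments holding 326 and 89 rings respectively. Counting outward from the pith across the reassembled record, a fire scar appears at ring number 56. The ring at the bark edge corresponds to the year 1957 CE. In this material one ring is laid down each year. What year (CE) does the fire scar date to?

Total rings = 326 + 89 = 415.
The fire scar sits at ring 56 from the pith, so 415 − 56 = 359 rings formed after it.
Counting back 359 years from 1957 CE places the fire scar in 1957 − 359 = 1598 CE.

1598 CE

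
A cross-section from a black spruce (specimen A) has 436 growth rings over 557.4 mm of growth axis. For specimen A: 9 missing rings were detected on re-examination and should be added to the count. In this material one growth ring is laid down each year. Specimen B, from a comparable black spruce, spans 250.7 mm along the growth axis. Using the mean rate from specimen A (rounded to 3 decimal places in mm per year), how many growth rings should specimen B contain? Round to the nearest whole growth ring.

200 growth rings

Specimen A: true growth ring count = 436 + 9 = 445.
A: Mean rate = 557.4 mm / 445 years ≈ 1.253 mm/yr.
B spans 250.7 / 1.253 = 200.08 years ≈ 200 growth rings.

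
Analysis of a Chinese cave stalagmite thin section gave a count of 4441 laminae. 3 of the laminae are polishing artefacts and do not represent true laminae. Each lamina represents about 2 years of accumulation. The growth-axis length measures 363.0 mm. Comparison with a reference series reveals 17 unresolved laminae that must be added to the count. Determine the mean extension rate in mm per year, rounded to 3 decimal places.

After corrections the count is 4441 − 3 + 17 = 4455 laminae.
Multiplying by 2 years per lamina: 4455 × 2 = 8910 years.
363.0 mm over 8910 years gives 363.0 / 8910 ≈ 0.041 mm per year.

0.041 mm per year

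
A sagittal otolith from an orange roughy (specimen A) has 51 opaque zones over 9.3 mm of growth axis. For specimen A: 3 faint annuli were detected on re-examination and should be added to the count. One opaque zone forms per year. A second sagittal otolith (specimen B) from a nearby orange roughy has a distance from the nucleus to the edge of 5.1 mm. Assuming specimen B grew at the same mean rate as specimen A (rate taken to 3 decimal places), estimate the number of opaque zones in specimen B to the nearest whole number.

30 opaque zones

Specimen A: adjusted count: 51 + 3 = 54 opaque zones.
A: Mean rate = 9.3 mm / 54 years ≈ 0.172 mm/yr.
Specimen B: 5.1 mm / 0.172 mm per year = 29.65 years ≈ 30 opaque zones.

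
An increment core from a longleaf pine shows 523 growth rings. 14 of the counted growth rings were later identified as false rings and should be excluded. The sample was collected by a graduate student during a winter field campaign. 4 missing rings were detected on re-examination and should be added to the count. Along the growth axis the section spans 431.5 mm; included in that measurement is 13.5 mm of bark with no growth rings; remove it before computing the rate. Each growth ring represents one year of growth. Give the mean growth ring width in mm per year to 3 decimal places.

Adjusted count: 523 − 14 + 4 = 513 growth rings.
Removing the 13.5 mm offcut leaves 431.5 − 13.5 = 418.0 mm.
Mean rate = 418.0 mm / 513 years ≈ 0.815 mm per year.

0.815 mm per year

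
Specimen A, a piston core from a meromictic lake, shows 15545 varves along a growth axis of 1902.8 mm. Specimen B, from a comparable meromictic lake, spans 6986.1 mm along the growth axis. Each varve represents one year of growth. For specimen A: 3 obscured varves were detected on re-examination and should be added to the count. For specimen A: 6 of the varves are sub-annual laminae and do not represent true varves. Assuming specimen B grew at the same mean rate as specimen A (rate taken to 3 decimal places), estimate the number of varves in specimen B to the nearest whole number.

Specimen A: true varve count = 15545 − 6 + 3 = 15542.
A: Mean rate = 1902.8 mm / 15542 years ≈ 0.122 mm per year.
B spans 6986.1 / 0.122 = 57263.11 years ≈ 57263 varves.

57263 varves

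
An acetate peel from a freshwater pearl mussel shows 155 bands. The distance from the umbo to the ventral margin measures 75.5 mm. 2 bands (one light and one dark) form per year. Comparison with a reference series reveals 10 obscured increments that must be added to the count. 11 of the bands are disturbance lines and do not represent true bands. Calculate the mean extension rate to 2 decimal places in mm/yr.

0.98 mm/yr

Correcting the raw count gives 155 − 11 + 10 = 154 true bands.
154 bands at 2 per year is 154 / 2 = 77 years.
75.5 mm over 77 years gives 75.5 / 77 ≈ 0.98 mm/yr.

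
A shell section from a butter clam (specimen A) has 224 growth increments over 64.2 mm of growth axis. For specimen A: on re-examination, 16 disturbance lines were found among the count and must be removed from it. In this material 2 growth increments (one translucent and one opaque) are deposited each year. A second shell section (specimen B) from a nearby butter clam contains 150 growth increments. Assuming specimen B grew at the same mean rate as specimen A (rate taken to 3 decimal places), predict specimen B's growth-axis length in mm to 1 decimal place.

46.3 mm

Specimen A: correcting the raw count gives 224 − 16 = 208 true growth increments.
Specimen A: 208 growth increments at 2 per year is 208 / 2 = 104 years.
A: 64.2 mm over 104 years gives 64.2 / 104 ≈ 0.617 mm per year.
Specimen B: dividing by 2 growth increments per year: 150 / 2 = 75 years. B's length ≈ 0.617 × 75 = 46.3 mm.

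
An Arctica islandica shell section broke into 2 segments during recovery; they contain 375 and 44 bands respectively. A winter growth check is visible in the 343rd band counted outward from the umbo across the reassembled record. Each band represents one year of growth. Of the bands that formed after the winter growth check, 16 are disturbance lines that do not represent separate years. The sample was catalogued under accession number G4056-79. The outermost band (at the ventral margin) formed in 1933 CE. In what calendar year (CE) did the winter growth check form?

Total bands = 375 + 44 = 419.
419 − 343 = 76 bands lie beyond the winter growth check toward the ventral margin.
Removing the 16 false bands leaves 76 − 16 = 60 true bands beyond the winter growth check.
1933 − 60 = 1873 CE.

1873 CE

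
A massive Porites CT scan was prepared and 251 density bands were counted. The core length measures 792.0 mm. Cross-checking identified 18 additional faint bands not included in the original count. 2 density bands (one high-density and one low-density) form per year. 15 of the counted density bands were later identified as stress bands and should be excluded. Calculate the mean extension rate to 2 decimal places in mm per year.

6.24 mm per year

After corrections the count is 251 − 15 + 18 = 254 density bands.
With 2 density bands per year, 254 / 2 = 127 years.
792.0 mm over 127 years gives 792.0 / 127 ≈ 6.24 mm per year.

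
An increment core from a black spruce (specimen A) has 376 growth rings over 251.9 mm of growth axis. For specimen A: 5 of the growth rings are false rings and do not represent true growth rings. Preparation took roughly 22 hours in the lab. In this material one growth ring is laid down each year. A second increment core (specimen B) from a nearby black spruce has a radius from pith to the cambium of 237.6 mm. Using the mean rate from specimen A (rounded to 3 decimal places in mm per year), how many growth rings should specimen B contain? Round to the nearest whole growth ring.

350 growth rings

Specimen A: correcting the raw count gives 376 − 5 = 371 true growth rings.
A: Extension rate ≈ 251.9 / 371 = 0.679 mm/yr.
Specimen B: 237.6 mm / 0.679 mm per year = 349.93 years ≈ 350 growth rings.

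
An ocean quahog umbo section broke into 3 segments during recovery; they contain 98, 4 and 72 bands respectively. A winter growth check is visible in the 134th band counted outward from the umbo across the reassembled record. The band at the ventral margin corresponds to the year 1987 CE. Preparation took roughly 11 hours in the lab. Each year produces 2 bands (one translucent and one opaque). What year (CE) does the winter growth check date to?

Total bands = 98 + 4 + 72 = 174.
Between band 134 and the ventral margin there are 174 − 134 = 40 bands.
With 2 bands per year, 40 / 2 = 20 years.
Counting back 20 years from 1987 CE places the winter growth check in 1987 − 20 = 1967 CE.

1967 CE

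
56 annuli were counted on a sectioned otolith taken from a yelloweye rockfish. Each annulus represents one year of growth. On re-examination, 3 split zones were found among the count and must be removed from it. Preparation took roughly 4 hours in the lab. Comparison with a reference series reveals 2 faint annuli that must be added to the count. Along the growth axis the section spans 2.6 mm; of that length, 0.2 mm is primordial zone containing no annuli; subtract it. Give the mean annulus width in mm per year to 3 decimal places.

Correcting the raw count gives 56 − 3 + 2 = 55 true annuli.
Removing the 0.2 mm offcut leaves 2.6 − 0.2 = 2.4 mm.
Extension rate ≈ 2.4 / 55 = 0.044 mm per year.

0.044 mm per year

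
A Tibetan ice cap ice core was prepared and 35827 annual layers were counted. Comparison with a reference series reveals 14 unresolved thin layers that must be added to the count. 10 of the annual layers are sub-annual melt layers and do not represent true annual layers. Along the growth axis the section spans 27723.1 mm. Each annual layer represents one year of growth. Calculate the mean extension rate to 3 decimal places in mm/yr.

True annual layer count = 35827 − 10 + 14 = 35831.
Extension rate ≈ 27723.1 / 35831 = 0.774 mm/yr.

0.774 mm/yr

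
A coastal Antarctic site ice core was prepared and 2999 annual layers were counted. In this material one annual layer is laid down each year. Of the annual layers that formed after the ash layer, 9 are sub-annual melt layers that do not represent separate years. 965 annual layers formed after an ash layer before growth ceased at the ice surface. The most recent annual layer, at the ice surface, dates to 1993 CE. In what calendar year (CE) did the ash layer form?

965 annual layers post-date the ash layer.
965 − 9 false = 956 true annual layers after the ash layer.
The annual layer at the ice surface is 1993 CE, so the ash layer dates to 1993 − 956 = 1037 CE.

1037 CE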